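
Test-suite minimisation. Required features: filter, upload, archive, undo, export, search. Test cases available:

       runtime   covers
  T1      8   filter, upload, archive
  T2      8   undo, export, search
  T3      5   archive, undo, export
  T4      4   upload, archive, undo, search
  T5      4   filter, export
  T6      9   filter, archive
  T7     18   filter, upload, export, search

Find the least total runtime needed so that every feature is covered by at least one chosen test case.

T4, T5 cover every feature at runtime 4 + 4 = 8.
Any cover uses at least 2 test cases; among all covering selections none totals below 8.

8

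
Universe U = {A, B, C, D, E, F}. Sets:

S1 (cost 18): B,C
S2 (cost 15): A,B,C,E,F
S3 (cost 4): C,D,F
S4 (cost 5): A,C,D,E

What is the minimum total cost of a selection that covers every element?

S2, S3 cover every element at cost 15 + 4 = 19.
Any cover uses at least 2 sets; among all covering selections none totals below 19.
Greedy by coverage-per-cost would pick S4, S3, S2 for 24 — worse than the optimum 19.

19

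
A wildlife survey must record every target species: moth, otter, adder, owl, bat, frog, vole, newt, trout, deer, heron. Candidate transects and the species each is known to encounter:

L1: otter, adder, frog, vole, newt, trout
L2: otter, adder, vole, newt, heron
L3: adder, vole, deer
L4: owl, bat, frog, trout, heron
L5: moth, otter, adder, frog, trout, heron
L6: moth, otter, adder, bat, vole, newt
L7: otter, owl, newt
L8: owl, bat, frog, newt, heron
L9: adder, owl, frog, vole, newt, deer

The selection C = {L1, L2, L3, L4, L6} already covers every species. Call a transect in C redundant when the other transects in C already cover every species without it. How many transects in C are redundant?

2

Drop L1: the rest still cover every species — redundant.
Drop L2: the rest still cover every species — redundant.
Drop L3: deer uncovered — not redundant.
Drop L4: owl uncovered — not redundant.
Drop L6: moth uncovered — not redundant.
2 redundant: L1, L2.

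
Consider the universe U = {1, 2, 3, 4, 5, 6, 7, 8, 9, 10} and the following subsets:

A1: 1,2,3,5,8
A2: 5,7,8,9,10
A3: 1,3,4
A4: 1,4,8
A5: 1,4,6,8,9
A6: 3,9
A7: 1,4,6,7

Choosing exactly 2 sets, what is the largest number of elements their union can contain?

Choosing A1, A2 covers {1, 2, 3, 5, 7, 8, 9, 10} — 8 elements.
No choice of 2 sets does better; here 4, 6 are left uncovered.

8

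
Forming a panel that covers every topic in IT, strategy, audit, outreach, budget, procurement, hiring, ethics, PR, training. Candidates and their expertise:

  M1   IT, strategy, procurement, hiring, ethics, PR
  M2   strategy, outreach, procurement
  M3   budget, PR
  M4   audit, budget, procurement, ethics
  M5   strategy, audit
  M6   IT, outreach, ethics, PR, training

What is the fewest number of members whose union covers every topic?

M1, M4, M6 together cover {IT, strategy, audit, outreach, budget, procurement, hiring, ethics, PR, training} — every topic.
No 2 of the 6 members cover everything (all 15 pairs fall short), so 3 is minimum.

3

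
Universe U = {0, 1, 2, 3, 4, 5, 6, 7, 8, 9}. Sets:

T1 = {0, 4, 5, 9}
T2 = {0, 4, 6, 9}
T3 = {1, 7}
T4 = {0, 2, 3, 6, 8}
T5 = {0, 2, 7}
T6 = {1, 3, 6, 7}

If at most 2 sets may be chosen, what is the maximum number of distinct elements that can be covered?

8

Choosing T1, T4 covers {0, 2, 3, 4, 5, 6, 8, 9} — 8 elements.
No choice of 2 sets does better; here 1, 7 are left uncovered.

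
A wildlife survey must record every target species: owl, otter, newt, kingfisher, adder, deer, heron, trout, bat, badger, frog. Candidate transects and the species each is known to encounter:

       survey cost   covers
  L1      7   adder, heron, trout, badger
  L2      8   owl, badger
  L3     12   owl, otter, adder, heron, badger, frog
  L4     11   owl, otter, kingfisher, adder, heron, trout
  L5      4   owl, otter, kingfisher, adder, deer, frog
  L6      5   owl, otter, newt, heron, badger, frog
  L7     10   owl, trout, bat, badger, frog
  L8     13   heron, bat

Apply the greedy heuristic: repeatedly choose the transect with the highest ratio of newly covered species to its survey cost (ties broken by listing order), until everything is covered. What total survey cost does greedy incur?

Pick 1: L5 adds 6 new (owl, otter, kingfisher, adder, deer, frog) at survey cost 4 (ratio 6/4).
Pick 2: L6 adds 3 new (newt, heron, badger) at survey cost 5 (ratio 3/5).
Pick 3: L7 adds 2 new (trout, bat) at survey cost 10 (ratio 2/10).
Greedy total survey cost: 4 + 5 + 10 = 19.

19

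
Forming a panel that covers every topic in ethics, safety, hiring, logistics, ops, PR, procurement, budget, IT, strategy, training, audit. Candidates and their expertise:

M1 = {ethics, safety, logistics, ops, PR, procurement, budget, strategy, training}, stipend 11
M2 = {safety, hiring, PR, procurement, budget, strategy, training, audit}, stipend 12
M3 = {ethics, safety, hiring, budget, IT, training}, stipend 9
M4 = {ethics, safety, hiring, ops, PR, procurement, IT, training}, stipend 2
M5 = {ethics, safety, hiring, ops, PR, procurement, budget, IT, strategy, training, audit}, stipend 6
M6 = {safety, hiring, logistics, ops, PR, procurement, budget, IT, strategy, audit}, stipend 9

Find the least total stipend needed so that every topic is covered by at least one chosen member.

M4, M6 cover every topic at stipend 2 + 9 = 11.
Any cover uses at least 2 members; among all covering selections none totals below 11.

11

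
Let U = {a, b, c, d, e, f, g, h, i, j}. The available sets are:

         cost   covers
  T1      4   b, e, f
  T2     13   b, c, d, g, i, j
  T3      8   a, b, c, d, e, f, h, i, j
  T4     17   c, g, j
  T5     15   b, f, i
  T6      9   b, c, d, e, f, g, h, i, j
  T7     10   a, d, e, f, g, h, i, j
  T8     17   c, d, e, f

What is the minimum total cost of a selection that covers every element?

T3, T6 cover every element at cost 8 + 9 = 17.
Any cover uses at least 2 sets; among all covering selections none totals below 17.

17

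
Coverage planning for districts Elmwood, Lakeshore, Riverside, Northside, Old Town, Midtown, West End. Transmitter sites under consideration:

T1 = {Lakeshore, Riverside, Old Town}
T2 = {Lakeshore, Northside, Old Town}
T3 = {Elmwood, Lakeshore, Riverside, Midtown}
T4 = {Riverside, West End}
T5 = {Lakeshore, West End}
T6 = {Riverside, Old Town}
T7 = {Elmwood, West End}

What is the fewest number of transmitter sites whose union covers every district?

3

T2, T3, T4 together cover {Elmwood, Lakeshore, Riverside, Northside, Old Town, Midtown, West End} — every district.
No 2 of the 7 transmitter sites cover everything (all 21 pairs fall short), so 3 is minimum.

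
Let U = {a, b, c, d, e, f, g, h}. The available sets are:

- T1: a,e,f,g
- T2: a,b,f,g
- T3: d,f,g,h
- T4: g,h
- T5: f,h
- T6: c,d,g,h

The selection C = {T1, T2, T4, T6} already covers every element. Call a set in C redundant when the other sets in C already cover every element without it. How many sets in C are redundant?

1

Drop T1: e uncovered — not redundant.
Drop T2: b uncovered — not redundant.
Drop T4: the rest still cover every element — redundant.
Drop T6: c, d uncovered — not redundant.
1 redundant: T4.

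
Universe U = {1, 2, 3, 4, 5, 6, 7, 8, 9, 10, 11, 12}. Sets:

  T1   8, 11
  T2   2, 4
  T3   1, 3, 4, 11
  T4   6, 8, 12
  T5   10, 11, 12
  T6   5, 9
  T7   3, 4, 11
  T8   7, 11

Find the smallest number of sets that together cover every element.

6

T2, T3, T4, T5, T6, T8 together cover {1, 2, 3, 4, 5, 6, 7, 8, 9, 10, 11, 12} — every element.
No 5 of the 8 sets cover everything (all 56 size-5 selections fall short), so 6 is minimum.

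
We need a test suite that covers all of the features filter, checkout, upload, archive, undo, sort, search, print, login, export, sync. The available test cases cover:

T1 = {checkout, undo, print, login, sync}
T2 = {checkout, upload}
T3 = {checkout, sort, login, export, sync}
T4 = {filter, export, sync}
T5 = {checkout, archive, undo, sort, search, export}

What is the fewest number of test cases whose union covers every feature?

T1, T2, T4, T5 together cover {filter, checkout, upload, archive, undo, sort, search, print, login, export, sync} — every feature.
No 3 of the 5 test cases cover everything (all 10 triples fall short), so 4 is minimum.

4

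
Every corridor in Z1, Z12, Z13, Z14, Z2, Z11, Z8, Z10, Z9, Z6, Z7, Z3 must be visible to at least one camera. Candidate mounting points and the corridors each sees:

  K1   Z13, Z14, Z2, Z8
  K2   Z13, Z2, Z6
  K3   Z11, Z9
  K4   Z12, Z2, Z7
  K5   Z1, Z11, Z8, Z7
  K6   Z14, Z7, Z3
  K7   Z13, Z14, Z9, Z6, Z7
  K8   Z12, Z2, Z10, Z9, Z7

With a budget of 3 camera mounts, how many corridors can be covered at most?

11

Choosing K5, K7, K8 covers {Z1, Z12, Z13, Z14, Z2, Z11, Z8, Z10, Z9, Z6, Z7} — 11 corridors.
No choice of 3 camera mounts does better; here Z3 is left uncovered.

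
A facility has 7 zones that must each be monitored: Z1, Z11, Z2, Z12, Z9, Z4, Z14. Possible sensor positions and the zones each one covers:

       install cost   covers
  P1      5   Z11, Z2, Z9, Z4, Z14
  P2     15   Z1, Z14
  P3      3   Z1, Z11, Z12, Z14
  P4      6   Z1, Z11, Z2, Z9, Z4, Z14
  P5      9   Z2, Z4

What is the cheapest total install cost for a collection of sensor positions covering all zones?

P1, P3 cover every zone at install cost 5 + 3 = 8.
Any cover uses at least 2 sensor positions; among all covering selections none totals below 8.

8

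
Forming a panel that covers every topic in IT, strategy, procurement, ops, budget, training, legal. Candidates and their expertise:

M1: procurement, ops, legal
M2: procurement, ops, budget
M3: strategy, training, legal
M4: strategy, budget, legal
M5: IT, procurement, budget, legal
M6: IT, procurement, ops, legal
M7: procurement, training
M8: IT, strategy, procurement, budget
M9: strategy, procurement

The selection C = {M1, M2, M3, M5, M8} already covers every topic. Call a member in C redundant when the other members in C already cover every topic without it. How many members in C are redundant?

Drop M1: the rest still cover every topic — redundant.
Drop M2: the rest still cover every topic — redundant.
Drop M3: training uncovered — not redundant.
Drop M5: the rest still cover every topic — redundant.
Drop M8: the rest still cover every topic — redundant.
4 redundant: M1, M2, M5, M8.

4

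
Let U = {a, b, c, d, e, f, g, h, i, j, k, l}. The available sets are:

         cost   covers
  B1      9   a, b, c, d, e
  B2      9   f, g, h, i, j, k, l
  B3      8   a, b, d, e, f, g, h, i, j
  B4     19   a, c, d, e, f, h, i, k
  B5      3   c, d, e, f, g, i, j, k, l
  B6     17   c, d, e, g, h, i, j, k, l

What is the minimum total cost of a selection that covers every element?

B3, B5 cover every element at cost 8 + 3 = 11.
Any cover uses at least 2 sets; among all covering selections none totals below 11.

11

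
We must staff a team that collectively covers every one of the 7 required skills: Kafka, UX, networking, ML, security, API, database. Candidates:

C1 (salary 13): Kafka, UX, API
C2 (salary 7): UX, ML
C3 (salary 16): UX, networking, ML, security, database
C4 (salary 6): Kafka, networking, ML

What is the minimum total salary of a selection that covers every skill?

C1, C3 cover every skill at salary 13 + 16 = 29.
Any cover uses at least 2 candidates; among all covering selections none totals below 29.
Greedy by coverage-per-salary would pick C4, C3, C1 for 35 — worse than the optimum 29.

29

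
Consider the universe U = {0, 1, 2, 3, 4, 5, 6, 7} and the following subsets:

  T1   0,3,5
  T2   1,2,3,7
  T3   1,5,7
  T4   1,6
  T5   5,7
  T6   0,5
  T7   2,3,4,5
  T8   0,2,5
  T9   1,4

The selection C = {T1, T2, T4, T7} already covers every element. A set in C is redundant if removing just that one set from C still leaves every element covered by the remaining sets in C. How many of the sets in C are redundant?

0

Drop T1: 0 uncovered — not redundant.
Drop T2: 7 uncovered — not redundant.
Drop T4: 6 uncovered — not redundant.
Drop T7: 4 uncovered — not redundant.
None of the sets in C is redundant.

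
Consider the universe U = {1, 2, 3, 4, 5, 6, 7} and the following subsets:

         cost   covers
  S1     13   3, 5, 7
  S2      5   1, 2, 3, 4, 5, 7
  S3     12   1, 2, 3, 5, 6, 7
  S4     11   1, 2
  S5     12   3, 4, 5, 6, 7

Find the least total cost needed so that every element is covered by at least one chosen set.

17

S2, S3 cover every element at cost 5 + 12 = 17.
Any cover uses at least 2 sets; among all covering selections none totals below 17.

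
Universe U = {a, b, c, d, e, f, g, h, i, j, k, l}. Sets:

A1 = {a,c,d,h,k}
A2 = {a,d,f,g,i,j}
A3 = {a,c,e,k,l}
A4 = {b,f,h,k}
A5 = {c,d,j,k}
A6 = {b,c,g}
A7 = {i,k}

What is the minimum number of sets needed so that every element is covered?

3

A2, A3, A4 together cover {a, b, c, d, e, f, g, h, i, j, k, l} — every element.
No 2 of the 7 sets cover everything (all 21 pairs fall short), so 3 is minimum.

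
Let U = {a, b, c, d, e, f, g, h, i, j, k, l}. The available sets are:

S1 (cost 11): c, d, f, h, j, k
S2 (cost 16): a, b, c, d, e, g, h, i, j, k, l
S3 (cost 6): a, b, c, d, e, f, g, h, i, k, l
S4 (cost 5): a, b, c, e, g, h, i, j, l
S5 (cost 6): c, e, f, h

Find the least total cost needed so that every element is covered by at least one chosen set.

11

S3, S4 cover every element at cost 6 + 5 = 11.
Any cover uses at least 2 sets; among all covering selections none totals below 11.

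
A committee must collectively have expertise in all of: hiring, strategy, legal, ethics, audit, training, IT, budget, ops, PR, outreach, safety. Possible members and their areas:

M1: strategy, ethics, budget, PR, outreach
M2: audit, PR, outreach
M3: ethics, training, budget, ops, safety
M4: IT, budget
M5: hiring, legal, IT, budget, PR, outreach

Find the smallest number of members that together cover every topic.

M1, M2, M3, M5 together cover {hiring, strategy, legal, ethics, audit, training, IT, budget, ops, PR, outreach, safety} — every topic.
No 3 of the 5 members cover everything (all 10 triples fall short), so 4 is minimum.

4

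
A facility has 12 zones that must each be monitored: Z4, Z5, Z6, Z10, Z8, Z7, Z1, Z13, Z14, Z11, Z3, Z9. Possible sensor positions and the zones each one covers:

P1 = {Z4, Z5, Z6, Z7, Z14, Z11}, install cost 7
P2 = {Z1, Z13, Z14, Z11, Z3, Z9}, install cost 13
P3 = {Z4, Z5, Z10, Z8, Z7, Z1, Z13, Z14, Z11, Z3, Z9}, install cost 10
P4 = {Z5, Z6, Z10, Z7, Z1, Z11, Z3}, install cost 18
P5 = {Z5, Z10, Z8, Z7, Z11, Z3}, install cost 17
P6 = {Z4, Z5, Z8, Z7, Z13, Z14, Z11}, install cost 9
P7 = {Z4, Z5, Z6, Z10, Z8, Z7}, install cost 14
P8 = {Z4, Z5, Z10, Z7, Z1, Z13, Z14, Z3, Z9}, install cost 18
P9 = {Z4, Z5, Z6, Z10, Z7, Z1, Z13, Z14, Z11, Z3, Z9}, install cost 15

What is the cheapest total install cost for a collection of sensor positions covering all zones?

17

P1, P3 cover every zone at install cost 7 + 10 = 17.
Any cover uses at least 2 sensor positions; among all covering selections none totals below 17.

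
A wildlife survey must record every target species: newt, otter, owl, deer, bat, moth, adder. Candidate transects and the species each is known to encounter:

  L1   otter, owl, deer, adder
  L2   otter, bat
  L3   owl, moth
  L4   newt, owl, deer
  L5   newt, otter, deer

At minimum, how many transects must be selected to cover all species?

L1, L2, L3, L4 together cover {newt, otter, owl, deer, bat, moth, adder} — every species.
No 3 of the 5 transects cover everything (all 10 triples fall short), so 4 is minimum.

4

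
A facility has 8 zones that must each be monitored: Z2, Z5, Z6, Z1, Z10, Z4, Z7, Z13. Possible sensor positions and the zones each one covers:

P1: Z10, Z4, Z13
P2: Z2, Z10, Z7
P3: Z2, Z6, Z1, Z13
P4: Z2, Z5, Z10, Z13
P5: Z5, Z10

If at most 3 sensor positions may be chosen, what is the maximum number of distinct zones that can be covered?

7

Choosing P1, P2, P3 covers {Z2, Z6, Z1, Z10, Z4, Z7, Z13} — 7 zones.
No choice of 3 sensor positions does better; here Z5 is left uncovered.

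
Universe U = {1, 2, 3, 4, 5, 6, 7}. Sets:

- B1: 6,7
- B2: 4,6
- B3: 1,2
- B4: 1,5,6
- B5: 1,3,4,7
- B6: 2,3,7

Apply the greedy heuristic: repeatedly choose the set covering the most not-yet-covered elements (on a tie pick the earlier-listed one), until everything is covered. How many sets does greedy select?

Pick 1: B5 covers 4 new elements (1, 3, 4, 7).
Pick 2: B4 covers 2 new elements (5, 6).
Pick 3: B3 covers 1 new elements (2).
Greedy uses 3 sets.

3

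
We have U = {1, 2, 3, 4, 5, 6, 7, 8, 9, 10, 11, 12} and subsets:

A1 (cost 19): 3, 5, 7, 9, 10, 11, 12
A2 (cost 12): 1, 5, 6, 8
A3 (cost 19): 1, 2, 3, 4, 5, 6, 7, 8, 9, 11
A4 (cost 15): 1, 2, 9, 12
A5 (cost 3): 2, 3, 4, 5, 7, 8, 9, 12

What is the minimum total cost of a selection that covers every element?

A1, A2, A5 cover every element at cost 19 + 12 + 3 = 34.
Any cover uses at least 2 sets; among all covering selections none totals below 34.

34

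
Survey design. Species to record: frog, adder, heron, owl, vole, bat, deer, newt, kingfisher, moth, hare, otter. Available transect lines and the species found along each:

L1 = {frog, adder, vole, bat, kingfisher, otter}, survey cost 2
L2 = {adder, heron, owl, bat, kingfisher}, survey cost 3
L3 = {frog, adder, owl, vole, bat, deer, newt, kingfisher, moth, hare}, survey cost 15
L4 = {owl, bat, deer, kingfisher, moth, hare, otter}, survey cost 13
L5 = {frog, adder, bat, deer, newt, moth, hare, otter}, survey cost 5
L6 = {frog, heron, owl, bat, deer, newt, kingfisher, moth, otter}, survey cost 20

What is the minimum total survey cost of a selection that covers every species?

10

L1, L2, L5 cover every species at survey cost 2 + 3 + 5 = 10.
Any cover uses at least 2 transects; among all covering selections none totals below 10.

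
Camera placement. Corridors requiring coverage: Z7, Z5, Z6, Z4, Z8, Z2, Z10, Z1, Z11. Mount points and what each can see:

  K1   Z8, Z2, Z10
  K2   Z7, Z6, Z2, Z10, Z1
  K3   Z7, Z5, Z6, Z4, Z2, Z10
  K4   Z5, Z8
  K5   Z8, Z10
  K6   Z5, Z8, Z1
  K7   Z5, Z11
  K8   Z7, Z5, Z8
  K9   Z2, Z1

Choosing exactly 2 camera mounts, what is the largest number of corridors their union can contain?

8

Choosing K3, K6 covers {Z7, Z5, Z6, Z4, Z8, Z2, Z10, Z1} — 8 corridors.
No choice of 2 camera mounts does better; here Z11 is left uncovered.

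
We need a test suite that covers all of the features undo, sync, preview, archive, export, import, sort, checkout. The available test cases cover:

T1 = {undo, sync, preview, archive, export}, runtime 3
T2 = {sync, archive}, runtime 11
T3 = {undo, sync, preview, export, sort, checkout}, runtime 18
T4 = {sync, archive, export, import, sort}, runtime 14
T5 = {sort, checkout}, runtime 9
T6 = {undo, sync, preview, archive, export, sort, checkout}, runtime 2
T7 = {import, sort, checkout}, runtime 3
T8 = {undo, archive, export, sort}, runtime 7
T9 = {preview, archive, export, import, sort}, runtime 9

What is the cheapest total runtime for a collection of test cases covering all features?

T6, T7 cover every feature at runtime 2 + 3 = 5.
Any cover uses at least 2 test cases; among all covering selections none totals below 5.

5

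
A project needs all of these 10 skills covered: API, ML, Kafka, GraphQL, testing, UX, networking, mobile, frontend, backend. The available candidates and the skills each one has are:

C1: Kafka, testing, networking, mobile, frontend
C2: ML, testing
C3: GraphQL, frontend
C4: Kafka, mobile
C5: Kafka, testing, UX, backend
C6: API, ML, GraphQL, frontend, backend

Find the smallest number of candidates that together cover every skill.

3

C1, C5, C6 together cover {API, ML, Kafka, GraphQL, testing, UX, networking, mobile, frontend, backend} — every skill.
No 2 of the 6 candidates cover everything (all 15 pairs fall short), so 3 is minimum.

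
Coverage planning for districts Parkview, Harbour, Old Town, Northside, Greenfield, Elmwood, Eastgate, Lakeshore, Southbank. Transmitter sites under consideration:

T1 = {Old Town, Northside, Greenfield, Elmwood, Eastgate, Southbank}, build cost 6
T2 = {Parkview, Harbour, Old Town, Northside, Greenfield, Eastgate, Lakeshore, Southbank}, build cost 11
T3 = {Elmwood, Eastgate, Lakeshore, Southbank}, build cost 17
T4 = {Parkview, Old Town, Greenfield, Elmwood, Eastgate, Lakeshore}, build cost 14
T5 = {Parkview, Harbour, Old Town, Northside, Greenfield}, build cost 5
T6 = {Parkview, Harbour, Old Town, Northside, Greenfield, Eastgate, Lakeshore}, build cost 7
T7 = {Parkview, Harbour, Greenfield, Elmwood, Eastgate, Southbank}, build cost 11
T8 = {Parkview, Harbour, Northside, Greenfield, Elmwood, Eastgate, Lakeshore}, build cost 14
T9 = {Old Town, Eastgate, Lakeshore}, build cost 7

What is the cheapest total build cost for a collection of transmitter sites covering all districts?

13

T1, T6 cover every district at build cost 6 + 7 = 13.
Any cover uses at least 2 transmitter sites; among all covering selections none totals below 13.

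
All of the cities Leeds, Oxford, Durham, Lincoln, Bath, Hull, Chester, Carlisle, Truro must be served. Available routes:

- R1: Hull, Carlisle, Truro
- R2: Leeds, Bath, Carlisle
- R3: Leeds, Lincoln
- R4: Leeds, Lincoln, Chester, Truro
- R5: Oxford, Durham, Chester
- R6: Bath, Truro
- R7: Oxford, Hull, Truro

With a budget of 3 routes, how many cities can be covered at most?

8

Choosing R1, R2, R5 covers {Leeds, Oxford, Durham, Bath, Hull, Chester, Carlisle, Truro} — 8 cities.
No choice of 3 routes does better; here Lincoln is left uncovered.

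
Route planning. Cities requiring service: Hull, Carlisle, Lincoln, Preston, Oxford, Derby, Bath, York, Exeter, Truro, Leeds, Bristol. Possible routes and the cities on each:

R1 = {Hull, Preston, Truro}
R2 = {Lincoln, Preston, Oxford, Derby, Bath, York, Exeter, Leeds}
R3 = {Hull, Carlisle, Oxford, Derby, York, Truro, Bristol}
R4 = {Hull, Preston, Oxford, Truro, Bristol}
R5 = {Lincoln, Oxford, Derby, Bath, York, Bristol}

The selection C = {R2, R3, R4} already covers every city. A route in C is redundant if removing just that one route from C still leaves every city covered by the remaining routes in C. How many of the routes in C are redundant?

1

Drop R2: Lincoln, Bath, Exeter, Leeds uncovered — not redundant.
Drop R3: Carlisle uncovered — not redundant.
Drop R4: the rest still cover every city — redundant.
1 redundant: R4.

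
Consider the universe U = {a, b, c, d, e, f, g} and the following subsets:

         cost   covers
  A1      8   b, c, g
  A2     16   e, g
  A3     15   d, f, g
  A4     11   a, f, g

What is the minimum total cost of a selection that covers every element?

50

A1, A2, A3, A4 cover every element at cost 8 + 16 + 15 + 11 = 50.
Any cover uses at least 4 sets; among all covering selections none totals below 50.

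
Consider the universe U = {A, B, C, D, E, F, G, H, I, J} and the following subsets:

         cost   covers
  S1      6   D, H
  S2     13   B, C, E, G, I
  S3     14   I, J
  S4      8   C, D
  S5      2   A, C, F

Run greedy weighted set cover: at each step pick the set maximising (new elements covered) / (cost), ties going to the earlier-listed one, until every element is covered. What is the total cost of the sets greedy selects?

Pick 1: S5 adds 3 new (A, C, F) at cost 2 (ratio 3/2).
Pick 2: S1 adds 2 new (D, H) at cost 6 (ratio 2/6).
Pick 3: S2 adds 4 new (B, E, G, I) at cost 13 (ratio 4/13).
Pick 4: S3 adds 1 new (J) at cost 14 (ratio 1/14).
Greedy total cost: 2 + 6 + 13 + 14 = 35.

35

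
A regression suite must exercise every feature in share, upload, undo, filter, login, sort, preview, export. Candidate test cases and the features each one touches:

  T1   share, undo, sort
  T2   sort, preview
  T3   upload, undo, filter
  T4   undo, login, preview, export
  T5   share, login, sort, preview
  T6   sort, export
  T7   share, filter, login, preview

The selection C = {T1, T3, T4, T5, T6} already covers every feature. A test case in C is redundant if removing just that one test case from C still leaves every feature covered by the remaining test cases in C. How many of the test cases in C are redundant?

Drop T1: the rest still cover every feature — redundant.
Drop T3: upload, filter uncovered — not redundant.
Drop T4: the rest still cover every feature — redundant.
Drop T5: the rest still cover every feature — redundant.
Drop T6: the rest still cover every feature — redundant.
4 redundant: T1, T4, T5, T6.

4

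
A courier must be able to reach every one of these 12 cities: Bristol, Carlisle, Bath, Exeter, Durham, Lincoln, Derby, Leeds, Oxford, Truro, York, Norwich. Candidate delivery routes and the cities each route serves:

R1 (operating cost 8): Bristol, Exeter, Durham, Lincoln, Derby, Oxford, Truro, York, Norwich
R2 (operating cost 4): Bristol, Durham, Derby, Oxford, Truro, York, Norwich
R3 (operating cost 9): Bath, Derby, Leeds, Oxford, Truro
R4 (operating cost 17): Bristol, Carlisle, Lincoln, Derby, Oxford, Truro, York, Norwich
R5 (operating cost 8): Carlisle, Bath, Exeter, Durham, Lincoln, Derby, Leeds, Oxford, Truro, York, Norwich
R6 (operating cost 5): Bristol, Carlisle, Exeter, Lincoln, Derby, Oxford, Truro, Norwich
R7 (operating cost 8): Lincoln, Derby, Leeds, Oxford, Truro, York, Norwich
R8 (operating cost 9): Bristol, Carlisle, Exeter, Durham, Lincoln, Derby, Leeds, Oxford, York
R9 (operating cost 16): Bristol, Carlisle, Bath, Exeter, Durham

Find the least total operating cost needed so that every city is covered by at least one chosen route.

12

R2, R5 cover every city at operating cost 4 + 8 = 12.
Any cover uses at least 2 routes; among all covering selections none totals below 12.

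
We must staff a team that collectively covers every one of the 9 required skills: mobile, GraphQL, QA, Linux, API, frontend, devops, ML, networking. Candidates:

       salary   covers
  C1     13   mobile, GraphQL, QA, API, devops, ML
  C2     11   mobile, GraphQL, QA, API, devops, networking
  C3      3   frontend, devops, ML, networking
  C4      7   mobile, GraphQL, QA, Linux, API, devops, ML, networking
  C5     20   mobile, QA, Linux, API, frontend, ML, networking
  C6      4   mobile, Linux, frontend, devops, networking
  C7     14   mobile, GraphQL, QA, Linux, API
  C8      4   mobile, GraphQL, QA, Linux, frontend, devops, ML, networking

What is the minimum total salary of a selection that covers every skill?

10

C3, C4 cover every skill at salary 3 + 7 = 10.
Any cover uses at least 2 candidates; among all covering selections none totals below 10.
Greedy by coverage-per-salary would pick C8, C4 for 11 — worse than the optimum 10.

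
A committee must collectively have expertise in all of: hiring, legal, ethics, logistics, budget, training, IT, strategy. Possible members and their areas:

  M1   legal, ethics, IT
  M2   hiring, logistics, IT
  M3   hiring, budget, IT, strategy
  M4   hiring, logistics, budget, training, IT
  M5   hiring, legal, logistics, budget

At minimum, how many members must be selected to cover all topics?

M1, M3, M4 together cover {hiring, legal, ethics, logistics, budget, training, IT, strategy} — every topic.
No 2 of the 5 members cover everything (all 10 pairs fall short), so 3 is minimum.

3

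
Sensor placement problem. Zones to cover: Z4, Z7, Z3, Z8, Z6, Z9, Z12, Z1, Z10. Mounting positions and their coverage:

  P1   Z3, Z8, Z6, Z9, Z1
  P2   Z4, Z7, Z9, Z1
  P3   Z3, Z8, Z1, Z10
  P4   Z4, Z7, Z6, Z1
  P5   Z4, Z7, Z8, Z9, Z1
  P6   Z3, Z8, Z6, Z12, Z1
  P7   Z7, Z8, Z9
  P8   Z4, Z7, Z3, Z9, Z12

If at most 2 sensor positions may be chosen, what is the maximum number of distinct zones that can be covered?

Choosing P1, P8 covers {Z4, Z7, Z3, Z8, Z6, Z9, Z12, Z1} — 8 zones.
No choice of 2 sensor positions does better; here Z10 is left uncovered.

8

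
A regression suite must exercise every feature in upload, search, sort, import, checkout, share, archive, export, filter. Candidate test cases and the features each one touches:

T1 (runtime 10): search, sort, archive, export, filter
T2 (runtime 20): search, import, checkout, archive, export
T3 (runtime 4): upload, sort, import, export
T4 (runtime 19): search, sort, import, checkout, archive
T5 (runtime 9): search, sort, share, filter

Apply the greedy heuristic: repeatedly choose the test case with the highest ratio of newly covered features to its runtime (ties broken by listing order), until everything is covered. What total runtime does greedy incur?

Pick 1: T3 adds 4 new (upload, sort, import, export) at runtime 4 (ratio 4/4).
Pick 2: T5 adds 3 new (search, share, filter) at runtime 9 (ratio 3/9).
Pick 3: T4 adds 2 new (checkout, archive) at runtime 19 (ratio 2/19).
Greedy total runtime: 4 + 9 + 19 = 32.

32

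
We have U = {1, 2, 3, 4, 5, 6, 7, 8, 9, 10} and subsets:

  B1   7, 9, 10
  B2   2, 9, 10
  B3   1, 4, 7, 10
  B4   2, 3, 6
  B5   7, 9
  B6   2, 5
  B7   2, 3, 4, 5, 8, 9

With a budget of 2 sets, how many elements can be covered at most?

Choosing B3, B7 covers {1, 2, 3, 4, 5, 7, 8, 9, 10} — 9 elements.
No choice of 2 sets does better; here 6 is left uncovered.

9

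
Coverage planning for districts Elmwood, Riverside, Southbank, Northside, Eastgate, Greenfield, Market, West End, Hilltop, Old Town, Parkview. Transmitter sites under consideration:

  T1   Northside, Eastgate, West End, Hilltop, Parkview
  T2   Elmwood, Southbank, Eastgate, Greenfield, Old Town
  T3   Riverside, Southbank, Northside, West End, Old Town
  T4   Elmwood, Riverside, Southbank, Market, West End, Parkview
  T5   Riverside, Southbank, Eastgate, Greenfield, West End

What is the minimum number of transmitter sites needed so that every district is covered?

T1, T2, T4 together cover {Elmwood, Riverside, Southbank, Northside, Eastgate, Greenfield, Market, West End, Hilltop, Old Town, Parkview} — every district.
No 2 of the 5 transmitter sites cover everything (all 10 pairs fall short), so 3 is minimum.

3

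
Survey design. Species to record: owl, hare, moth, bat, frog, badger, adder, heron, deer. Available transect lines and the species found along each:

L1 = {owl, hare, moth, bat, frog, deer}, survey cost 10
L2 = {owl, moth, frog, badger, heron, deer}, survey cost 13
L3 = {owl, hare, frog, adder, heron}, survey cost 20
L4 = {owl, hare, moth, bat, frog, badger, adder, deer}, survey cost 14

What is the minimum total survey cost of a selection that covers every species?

L2, L4 cover every species at survey cost 13 + 14 = 27.
Any cover uses at least 2 transects; among all covering selections none totals below 27.
Greedy by coverage-per-survey cost would pick L1, L2, L4 for 37 — worse than the optimum 27.

27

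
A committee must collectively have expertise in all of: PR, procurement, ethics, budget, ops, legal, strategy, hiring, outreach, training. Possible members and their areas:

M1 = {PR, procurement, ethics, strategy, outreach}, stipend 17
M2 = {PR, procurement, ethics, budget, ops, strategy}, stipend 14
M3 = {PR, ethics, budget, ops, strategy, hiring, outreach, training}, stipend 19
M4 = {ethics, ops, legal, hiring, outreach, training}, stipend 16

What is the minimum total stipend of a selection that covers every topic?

30

M2, M4 cover every topic at stipend 14 + 16 = 30.
Any cover uses at least 2 members; among all covering selections none totals below 30.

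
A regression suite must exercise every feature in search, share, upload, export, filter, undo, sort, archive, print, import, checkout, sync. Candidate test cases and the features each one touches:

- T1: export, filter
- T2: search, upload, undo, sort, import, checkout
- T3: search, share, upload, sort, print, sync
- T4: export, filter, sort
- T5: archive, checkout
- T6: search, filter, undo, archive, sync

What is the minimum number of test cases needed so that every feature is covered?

4

T1, T2, T3, T5 together cover {search, share, upload, export, filter, undo, sort, archive, print, import, checkout, sync} — every feature.
No 3 of the 6 test cases cover everything (all 20 triples fall short), so 4 is minimum.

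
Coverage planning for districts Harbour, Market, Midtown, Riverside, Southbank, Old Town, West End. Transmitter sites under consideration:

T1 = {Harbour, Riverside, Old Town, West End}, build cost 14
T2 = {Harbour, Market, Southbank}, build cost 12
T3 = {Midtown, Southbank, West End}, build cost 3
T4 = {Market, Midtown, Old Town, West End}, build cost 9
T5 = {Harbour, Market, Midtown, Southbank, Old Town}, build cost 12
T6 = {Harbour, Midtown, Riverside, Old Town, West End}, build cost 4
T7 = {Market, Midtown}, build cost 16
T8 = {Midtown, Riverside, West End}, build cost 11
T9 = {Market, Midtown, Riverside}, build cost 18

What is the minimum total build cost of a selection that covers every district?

T2, T6 cover every district at build cost 12 + 4 = 16.
Any cover uses at least 2 transmitter sites; among all covering selections none totals below 16.

16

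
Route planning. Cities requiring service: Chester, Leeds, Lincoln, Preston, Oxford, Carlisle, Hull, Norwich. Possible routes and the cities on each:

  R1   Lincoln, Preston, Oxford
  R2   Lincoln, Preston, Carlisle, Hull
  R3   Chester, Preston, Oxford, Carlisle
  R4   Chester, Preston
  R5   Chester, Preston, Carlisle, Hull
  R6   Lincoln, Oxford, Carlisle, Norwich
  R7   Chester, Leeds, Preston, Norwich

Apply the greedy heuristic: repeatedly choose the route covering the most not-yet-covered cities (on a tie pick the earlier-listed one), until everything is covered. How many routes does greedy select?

3

Pick 1: R2 covers 4 new cities (Lincoln, Preston, Carlisle, Hull).
Pick 2: R7 covers 3 new cities (Chester, Leeds, Norwich).
Pick 3: R1 covers 1 new cities (Oxford).
Greedy uses 3 routes.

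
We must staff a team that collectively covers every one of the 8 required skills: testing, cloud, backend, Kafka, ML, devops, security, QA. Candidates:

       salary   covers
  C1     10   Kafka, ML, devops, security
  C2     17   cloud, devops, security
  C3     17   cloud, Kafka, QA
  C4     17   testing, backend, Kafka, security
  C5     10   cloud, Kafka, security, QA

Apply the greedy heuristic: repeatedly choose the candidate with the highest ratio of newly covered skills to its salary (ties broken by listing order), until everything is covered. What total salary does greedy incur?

Pick 1: C1 adds 4 new (Kafka, ML, devops, security) at salary 10 (ratio 4/10).
Pick 2: C5 adds 2 new (cloud, QA) at salary 10 (ratio 2/10).
Pick 3: C4 adds 2 new (testing, backend) at salary 17 (ratio 2/17).
Greedy total salary: 10 + 10 + 17 = 37.

37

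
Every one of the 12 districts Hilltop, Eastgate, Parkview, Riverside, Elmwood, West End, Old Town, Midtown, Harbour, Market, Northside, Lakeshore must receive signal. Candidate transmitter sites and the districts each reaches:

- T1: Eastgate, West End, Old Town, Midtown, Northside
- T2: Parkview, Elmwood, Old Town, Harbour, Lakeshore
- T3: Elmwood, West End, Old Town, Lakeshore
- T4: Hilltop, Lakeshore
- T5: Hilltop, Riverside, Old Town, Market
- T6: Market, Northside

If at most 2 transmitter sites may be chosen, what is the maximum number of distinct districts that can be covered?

9

Choosing T1, T2 covers {Eastgate, Parkview, Elmwood, West End, Old Town, Midtown, Harbour, Northside, Lakeshore} — 9 districts.
No choice of 2 transmitter sites does better; here Hilltop, Riverside, Market are left uncovered.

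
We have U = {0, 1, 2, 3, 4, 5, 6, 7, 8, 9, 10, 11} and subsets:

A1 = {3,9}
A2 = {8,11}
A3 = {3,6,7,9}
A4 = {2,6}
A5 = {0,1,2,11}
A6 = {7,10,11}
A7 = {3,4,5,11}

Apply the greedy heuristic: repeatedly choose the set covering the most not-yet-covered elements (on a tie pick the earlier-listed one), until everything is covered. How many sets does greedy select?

5

Pick 1: A3 covers 4 new elements (3, 6, 7, 9).
Pick 2: A5 covers 4 new elements (0, 1, 2, 11).
Pick 3: A7 covers 2 new elements (4, 5).
Pick 4: A2 covers 1 new elements (8).
Pick 5: A6 covers 1 new elements (10).
Greedy uses 5 sets.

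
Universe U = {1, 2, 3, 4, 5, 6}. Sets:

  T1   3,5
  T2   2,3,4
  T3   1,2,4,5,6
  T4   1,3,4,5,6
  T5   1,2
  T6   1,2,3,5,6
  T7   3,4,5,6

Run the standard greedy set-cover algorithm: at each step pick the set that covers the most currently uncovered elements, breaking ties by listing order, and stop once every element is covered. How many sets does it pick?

Pick 1: T3 covers 5 new elements (1, 2, 4, 5, 6).
Pick 2: T1 covers 1 new elements (3).
Greedy uses 2 sets.

2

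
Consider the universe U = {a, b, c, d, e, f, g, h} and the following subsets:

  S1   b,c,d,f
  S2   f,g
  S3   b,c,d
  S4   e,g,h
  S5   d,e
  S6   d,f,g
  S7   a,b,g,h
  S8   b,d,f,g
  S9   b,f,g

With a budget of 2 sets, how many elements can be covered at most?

Choosing S1, S4 covers {b, c, d, e, f, g, h} — 7 elements.
No choice of 2 sets does better; here a is left uncovered.

7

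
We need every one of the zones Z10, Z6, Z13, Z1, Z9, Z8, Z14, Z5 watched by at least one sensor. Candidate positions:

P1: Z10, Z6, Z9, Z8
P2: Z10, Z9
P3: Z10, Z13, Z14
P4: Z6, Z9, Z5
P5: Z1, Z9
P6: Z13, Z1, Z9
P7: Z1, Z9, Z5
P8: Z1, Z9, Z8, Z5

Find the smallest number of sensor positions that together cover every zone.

P1, P3, P7 together cover {Z10, Z6, Z13, Z1, Z9, Z8, Z14, Z5} — every zone.
No 2 of the 8 sensor positions cover everything (all 28 pairs fall short), so 3 is minimum.

3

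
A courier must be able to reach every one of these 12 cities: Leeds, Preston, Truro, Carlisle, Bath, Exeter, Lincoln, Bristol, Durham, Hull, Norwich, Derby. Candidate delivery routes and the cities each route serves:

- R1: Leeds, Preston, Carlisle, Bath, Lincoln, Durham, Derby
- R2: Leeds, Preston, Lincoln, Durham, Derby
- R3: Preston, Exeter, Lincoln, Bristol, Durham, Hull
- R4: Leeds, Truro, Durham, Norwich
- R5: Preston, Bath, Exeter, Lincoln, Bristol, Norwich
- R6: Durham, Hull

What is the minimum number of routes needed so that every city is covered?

R1, R3, R4 together cover {Leeds, Preston, Truro, Carlisle, Bath, Exeter, Lincoln, Bristol, Durham, Hull, Norwich, Derby} — every city.
No 2 of the 6 routes cover everything (all 15 pairs fall short), so 3 is minimum.

3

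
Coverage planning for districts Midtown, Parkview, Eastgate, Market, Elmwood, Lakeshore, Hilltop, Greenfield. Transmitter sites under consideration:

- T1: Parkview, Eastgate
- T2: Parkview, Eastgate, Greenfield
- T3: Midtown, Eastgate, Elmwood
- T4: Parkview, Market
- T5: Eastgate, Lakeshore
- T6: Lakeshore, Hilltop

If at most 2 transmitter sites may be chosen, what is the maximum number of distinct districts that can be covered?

Choosing T2, T3 covers {Midtown, Parkview, Eastgate, Elmwood, Greenfield} — 5 districts.
No choice of 2 transmitter sites does better; here Market, Lakeshore, Hilltop are left uncovered.

5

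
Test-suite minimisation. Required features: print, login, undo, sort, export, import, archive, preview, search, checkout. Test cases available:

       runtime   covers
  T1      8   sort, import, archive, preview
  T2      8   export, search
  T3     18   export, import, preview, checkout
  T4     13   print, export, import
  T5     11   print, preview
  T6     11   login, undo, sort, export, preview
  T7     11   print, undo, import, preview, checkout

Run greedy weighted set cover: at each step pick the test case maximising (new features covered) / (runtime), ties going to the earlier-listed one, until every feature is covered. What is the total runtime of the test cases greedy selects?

Pick 1: T1 adds 4 new (sort, import, archive, preview) at runtime 8 (ratio 4/8).
Pick 2: T6 adds 3 new (login, undo, export) at runtime 11 (ratio 3/11).
Pick 3: T7 adds 2 new (print, checkout) at runtime 11 (ratio 2/11).
Pick 4: T2 adds 1 new (search) at runtime 8 (ratio 1/8).
Greedy total runtime: 8 + 11 + 11 + 8 = 38.

38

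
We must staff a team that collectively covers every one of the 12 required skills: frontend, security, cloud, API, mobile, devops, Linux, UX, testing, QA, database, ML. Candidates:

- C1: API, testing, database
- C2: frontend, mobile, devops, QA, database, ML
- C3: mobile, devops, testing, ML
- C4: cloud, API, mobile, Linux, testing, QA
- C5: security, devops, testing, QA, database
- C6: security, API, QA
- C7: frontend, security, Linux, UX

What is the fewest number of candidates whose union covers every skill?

C2, C4, C7 together cover {frontend, security, cloud, API, mobile, devops, Linux, UX, testing, QA, database, ML} — every skill.
No 2 of the 7 candidates cover everything (all 21 pairs fall short), so 3 is minimum.

3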